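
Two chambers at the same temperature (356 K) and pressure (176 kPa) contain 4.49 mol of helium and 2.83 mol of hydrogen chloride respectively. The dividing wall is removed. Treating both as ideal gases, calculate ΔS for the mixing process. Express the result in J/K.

Mole fractions: x_A = 4.49/7.32 = 0.613, x_B = 0.387.
ΔS_mix = −R(n_A ln x_A + n_B ln x_B) = −8.314 × (4.49 ln 0.613 + 2.83 ln 0.387) = 40.6 J/K.

ΔS_mix = 40.6 J/K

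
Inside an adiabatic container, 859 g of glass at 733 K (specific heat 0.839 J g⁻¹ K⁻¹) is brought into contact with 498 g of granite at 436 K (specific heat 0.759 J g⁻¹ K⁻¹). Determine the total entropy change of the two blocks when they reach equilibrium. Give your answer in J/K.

ΔS_total = 31.4 J/K

Energy balance: T_f = (m₁c₁T₁ + m₂c₂T₂)/(m₁c₁ + m₂c₂) = 630.82 K.
ΔS₁ = m₁c₁ ln(T_f/T₁) = 720.701 × ln(630.82/733) = -108.2 J/K.
ΔS₂ = m₂c₂ ln(T_f/T₂) = 377.982 × ln(630.82/436) = 139.6 J/K.
ΔS_total = -108.2 + 139.6 = 31.4 J/K.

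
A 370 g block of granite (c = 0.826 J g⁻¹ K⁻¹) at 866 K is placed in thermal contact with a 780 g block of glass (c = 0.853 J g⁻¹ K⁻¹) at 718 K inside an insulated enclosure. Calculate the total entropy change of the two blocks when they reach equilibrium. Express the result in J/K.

ΔS_total = 3.76 J/K

Energy balance: T_f = (m₁c₁T₁ + m₂c₂T₂)/(m₁c₁ + m₂c₂) = 764.58 K.
ΔS₁ = m₁c₁ ln(T_f/T₁) = 305.62 × ln(764.58/866) = -38.07 J/K.
ΔS₂ = m₂c₂ ln(T_f/T₂) = 665.34 × ln(764.58/718) = 41.83 J/K.
ΔS_total = -38.07 + 41.83 = 3.76 J/K.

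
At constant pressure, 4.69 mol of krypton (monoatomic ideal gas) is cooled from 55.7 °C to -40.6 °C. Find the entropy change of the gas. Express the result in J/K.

ΔS = -33.8 J/K

In kelvin: T₁ = 328.85 K, T₂ = 232.55 K. At constant pressure, ΔS = nC_p ln(T₂/T₁) with C_p = 5R/2 = 20.79 J mol⁻¹ K⁻¹.
ΔS = 4.69 × 20.79 × ln(232.55/328.85) = -33.8 J/K.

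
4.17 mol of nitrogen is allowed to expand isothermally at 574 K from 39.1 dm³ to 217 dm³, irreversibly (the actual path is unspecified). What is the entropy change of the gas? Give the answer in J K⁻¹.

ΔS_gas = 59.4 J/K

Entropy is a state function, so ΔS_gas depends only on the end states.
For an isothermal ideal gas ΔS_gas = nR ln(V₂/V₁) = 4.17 × 8.314 × ln(217/39.1) = 59.4 J/K.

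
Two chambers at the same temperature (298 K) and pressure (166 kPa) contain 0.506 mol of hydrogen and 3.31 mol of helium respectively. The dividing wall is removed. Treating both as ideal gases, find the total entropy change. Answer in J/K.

Mole fractions: x_A = 0.506/3.82 = 0.133, x_B = 0.867.
ΔS_mix = −R(n_A ln x_A + n_B ln x_B) = −8.314 × (0.506 ln 0.133 + 3.31 ln 0.867) = 12.4 J/K.

ΔS_mix = 12.4 J/K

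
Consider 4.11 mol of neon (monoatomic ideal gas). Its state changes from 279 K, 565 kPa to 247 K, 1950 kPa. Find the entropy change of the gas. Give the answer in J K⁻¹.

ΔS = -52.7 J/K

ΔS = nC_p ln(T₂/T₁) − nR ln(P₂/P₁), with C_p = 5R/2 = 20.79 J mol⁻¹ K⁻¹ for a monoatomic ideal gas.
ΔS = 4.11 × [20.79 × ln(247/279) − 8.314 × ln(1950/565)] = -52.7 J/K.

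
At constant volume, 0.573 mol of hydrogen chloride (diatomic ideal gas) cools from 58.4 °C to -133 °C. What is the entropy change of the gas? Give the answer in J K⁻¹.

ΔS = -10.3 J/K

In kelvin: T₁ = 331.55 K, T₂ = 140.15 K. At constant volume, ΔS = nC_V ln(T₂/T₁) with C_V = 5R/2 = 20.79 J mol⁻¹ K⁻¹.
ΔS = 0.573 × 20.79 × ln(140.15/331.55) = -10.3 J/K.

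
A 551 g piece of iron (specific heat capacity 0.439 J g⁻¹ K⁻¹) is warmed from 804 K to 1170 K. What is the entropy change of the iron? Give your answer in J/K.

ΔS = 90.7 J/K

ΔS = ∫dQ_rev/T = m c ln(T₂/T₁) = 551 × 0.439 × ln(1170/804) = 90.7 J/K.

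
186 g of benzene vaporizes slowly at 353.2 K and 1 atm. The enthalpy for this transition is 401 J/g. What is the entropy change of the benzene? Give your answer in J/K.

ΔS = 211 J/K

Heat absorbed by the substance: Q = mL = 186 × 401 = 74586 J.
At constant T, ΔS = Q_rev/T = 74586 / 353.2 = 211 J/K.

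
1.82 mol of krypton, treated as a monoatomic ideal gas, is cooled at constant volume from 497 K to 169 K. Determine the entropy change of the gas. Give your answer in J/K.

At constant volume, ΔS = nC_V ln(T₂/T₁) with C_V = 3R/2 = 12.47 J mol⁻¹ K⁻¹.
ΔS = 1.82 × 12.47 × ln(169/497) = -24.5 J/K.

ΔS = -24.5 J/K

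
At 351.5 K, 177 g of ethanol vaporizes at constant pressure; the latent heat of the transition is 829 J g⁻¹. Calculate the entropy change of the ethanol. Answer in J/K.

Heat absorbed by the substance: Q = mL = 177 × 829 = 146733 J.
At constant T, ΔS = Q_rev/T = 146733 / 351.5 = 417 J/K.

ΔS = 417 J/K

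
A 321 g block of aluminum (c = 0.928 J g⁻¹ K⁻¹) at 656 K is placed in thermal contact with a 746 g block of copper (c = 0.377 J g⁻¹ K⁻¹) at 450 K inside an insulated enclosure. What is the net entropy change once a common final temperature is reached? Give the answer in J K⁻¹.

ΔS_total = 10.2 J/K

Energy balance: T_f = (m₁c₁T₁ + m₂c₂T₂)/(m₁c₁ + m₂c₂) = 555.96 K.
ΔS₁ = m₁c₁ ln(T_f/T₁) = 297.888 × ln(555.96/656) = -49.29 J/K.
ΔS₂ = m₂c₂ ln(T_f/T₂) = 281.242 × ln(555.96/450) = 59.47 J/K.
ΔS_total = -49.29 + 59.47 = 10.2 J/K.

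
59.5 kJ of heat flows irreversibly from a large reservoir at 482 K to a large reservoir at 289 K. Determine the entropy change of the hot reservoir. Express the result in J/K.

The hot reservoir loses heat Q, so ΔS_hot = −Q/T_H = −59500/482 = -123 J/K.

ΔS_hot = -123 J/K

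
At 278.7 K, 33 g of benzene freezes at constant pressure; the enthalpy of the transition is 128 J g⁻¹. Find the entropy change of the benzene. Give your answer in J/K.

ΔS = -15.2 J/K

Heat released by the substance: Q = −mL = −33 × 128 = −4224 J.
At constant T, ΔS = Q_rev/T = −4224 / 278.7 = -15.2 J/K.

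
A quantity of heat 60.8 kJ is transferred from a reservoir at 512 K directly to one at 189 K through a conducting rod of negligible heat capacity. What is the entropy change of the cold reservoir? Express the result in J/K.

The cold reservoir gains heat Q, so ΔS_cold = +Q/T_C = 60800/189 = 322 J/K.

ΔS_cold = 322 J/K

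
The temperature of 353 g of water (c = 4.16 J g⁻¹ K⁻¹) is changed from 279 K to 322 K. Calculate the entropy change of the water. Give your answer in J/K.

ΔS = ∫dQ_rev/T = m c ln(T₂/T₁) = 353 × 4.16 × ln(322/279) = 210 J/K.

ΔS = 210 J/K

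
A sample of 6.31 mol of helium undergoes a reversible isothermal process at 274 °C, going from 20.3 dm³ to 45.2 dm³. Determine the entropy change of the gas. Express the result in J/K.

ΔS_gas = 42 J/K

For an isothermal ideal gas ΔS_gas = nR ln(V₂/V₁) = 6.31 × 8.314 × ln(45.2/20.3) = 42 J/K.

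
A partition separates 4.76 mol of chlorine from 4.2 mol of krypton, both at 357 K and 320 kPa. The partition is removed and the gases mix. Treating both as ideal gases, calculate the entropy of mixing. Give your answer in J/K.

ΔS_mix = 51.5 J/K

Mole fractions: x_A = 4.76/8.96 = 0.531, x_B = 0.469.
ΔS_mix = −R(n_A ln x_A + n_B ln x_B) = −8.314 × (4.76 ln 0.531 + 4.2 ln 0.469) = 51.5 J/K.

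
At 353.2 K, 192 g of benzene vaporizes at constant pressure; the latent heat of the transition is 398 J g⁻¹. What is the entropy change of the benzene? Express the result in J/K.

ΔS = 216 J/K

Heat absorbed by the substance: Q = mL = 192 × 398 = 76416 J.
At constant T, ΔS = Q_rev/T = 76416 / 353.2 = 216 J/K.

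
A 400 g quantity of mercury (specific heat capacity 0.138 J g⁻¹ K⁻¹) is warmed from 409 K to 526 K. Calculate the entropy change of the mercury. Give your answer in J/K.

ΔS = 13.9 J/K

ΔS = ∫dQ_rev/T = m c ln(T₂/T₁) = 400 × 0.138 × ln(526/409) = 13.9 J/K.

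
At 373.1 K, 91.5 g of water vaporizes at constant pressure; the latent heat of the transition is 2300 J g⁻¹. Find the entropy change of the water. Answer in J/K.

ΔS = 564 J/K

Heat absorbed by the substance: Q = mL = 91.5 × 2300 = 210450 J.
At constant T, ΔS = Q_rev/T = 210450 / 373.1 = 564 J/K.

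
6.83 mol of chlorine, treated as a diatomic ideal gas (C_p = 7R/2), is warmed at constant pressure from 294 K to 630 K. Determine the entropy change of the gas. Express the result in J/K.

ΔS = 151 J/K

At constant pressure, ΔS = nC_p ln(T₂/T₁) with C_p = 7R/2 = 29.1 J mol⁻¹ K⁻¹.
ΔS = 6.83 × 29.1 × ln(630/294) = 151 J/K.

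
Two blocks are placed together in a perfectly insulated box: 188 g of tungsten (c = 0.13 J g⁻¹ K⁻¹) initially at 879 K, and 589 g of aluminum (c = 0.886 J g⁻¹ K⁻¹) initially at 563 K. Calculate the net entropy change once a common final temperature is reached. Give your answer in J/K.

Energy balance: T_f = (m₁c₁T₁ + m₂c₂T₂)/(m₁c₁ + m₂c₂) = 577.14 K.
ΔS₁ = m₁c₁ ln(T_f/T₁) = 24.44 × ln(577.14/879) = -10.28 J/K.
ΔS₂ = m₂c₂ ln(T_f/T₂) = 521.854 × ln(577.14/563) = 12.94 J/K.
ΔS_total = -10.28 + 12.94 = 2.66 J/K.

ΔS_total = 2.66 J/K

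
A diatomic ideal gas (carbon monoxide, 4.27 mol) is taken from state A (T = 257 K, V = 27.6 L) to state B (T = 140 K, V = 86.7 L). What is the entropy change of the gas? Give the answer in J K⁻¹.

ΔS = -13.3 J/K

Entropy is a state function: ΔS = nC_V ln(T₂/T₁) + nR ln(V₂/V₁), with C_V = 5R/2 = 20.79 J mol⁻¹ K⁻¹ for a diatomic ideal gas.
ΔS = 4.27 × [20.79 × ln(140/257) + 8.314 × ln(86.7/27.6)] = -13.3 J/K.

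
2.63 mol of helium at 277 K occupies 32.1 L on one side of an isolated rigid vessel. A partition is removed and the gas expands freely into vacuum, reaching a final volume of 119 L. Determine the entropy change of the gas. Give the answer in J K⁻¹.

ΔS_gas = 28.7 J/K

For an ideal gas in free expansion Q = 0 and W = 0, so T is unchanged.
Entropy is a state function; using a reversible isothermal path, ΔS_gas = nR ln(V₂/V₁) = 2.63 × 8.314 × ln(119/32.1) = 28.7 J/K.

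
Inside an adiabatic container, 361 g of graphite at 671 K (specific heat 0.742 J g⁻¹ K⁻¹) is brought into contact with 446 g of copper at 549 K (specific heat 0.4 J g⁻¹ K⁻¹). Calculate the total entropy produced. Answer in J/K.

Energy balance: T_f = (m₁c₁T₁ + m₂c₂T₂)/(m₁c₁ + m₂c₂) = 622.23 K.
ΔS₁ = m₁c₁ ln(T_f/T₁) = 267.862 × ln(622.23/671) = -20.213 J/K.
ΔS₂ = m₂c₂ ln(T_f/T₂) = 178.4 × ln(622.23/549) = 22.337 J/K.
ΔS_total = -20.213 + 22.337 = 2.12 J/K.

ΔS_total = 2.12 J/K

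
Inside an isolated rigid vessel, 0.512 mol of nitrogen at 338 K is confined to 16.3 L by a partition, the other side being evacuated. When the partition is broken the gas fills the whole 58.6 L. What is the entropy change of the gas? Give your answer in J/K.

For an ideal gas in free expansion Q = 0 and W = 0, so T is unchanged.
Entropy is a state function; using a reversible isothermal path, ΔS_gas = nR ln(V₂/V₁) = 0.512 × 8.314 × ln(58.6/16.3) = 5.45 J/K.

ΔS_gas = 5.45 J/K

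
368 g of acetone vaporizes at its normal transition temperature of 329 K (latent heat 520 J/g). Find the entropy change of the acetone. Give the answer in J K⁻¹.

Heat absorbed by the substance: Q = mL = 368 × 520 = 191360 J.
At constant T, ΔS = Q_rev/T = 191360 / 329 = 582 J/K.

ΔS = 582 J/K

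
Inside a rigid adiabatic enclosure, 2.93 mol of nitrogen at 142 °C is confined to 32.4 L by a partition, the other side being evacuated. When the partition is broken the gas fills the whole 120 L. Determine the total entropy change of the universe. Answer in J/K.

For an ideal gas in free expansion Q = 0 and W = 0, so T is unchanged.
Entropy is a state function; using a reversible isothermal path, ΔS_gas = nR ln(V₂/V₁) = 2.93 × 8.314 × ln(120/32.4) = 31.9 J/K.
The insulated surroundings exchange no heat, so ΔS_surr = 0 and ΔS_universe = ΔS_gas.

ΔS_universe = 31.9 J/K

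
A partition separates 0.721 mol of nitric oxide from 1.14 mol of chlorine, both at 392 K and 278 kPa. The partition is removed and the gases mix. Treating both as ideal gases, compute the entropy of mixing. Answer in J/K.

ΔS_mix = 10.3 J/K

Mole fractions: x_A = 0.721/1.86 = 0.387, x_B = 0.613.
ΔS_mix = −R(n_A ln x_A + n_B ln x_B) = −8.314 × (0.721 ln 0.387 + 1.14 ln 0.613) = 10.3 J/K.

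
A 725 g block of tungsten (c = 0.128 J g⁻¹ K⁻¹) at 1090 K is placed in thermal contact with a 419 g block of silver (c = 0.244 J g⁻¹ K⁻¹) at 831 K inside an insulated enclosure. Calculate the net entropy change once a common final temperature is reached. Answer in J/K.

ΔS_total = 1.79 J/K

Energy balance: T_f = (m₁c₁T₁ + m₂c₂T₂)/(m₁c₁ + m₂c₂) = 954.23 K.
ΔS₁ = m₁c₁ ln(T_f/T₁) = 92.8 × ln(954.23/1090) = -12.345 J/K.
ΔS₂ = m₂c₂ ln(T_f/T₂) = 102.236 × ln(954.23/831) = 14.137 J/K.
ΔS_total = -12.345 + 14.137 = 1.79 J/K.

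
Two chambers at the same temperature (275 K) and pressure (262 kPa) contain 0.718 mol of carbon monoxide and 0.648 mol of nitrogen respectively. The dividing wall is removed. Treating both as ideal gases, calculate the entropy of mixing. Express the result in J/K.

Mole fractions: x_A = 0.718/1.37 = 0.526, x_B = 0.474.
ΔS_mix = −R(n_A ln x_A + n_B ln x_B) = −8.314 × (0.718 ln 0.526 + 0.648 ln 0.474) = 7.86 J/K.

ΔS_mix = 7.86 J/K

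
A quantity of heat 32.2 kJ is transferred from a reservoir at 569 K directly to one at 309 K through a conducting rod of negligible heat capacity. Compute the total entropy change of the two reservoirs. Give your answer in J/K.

ΔS_total = 47.6 J/K

ΔS_hot = −Q/T_H = −32200/569 = -56.59 J/K and ΔS_cold = +Q/T_C = 32200/309 = 104.2 J/K.
ΔS_total = -56.59 + 104.2 = 47.6 J/K, positive as the second law requires.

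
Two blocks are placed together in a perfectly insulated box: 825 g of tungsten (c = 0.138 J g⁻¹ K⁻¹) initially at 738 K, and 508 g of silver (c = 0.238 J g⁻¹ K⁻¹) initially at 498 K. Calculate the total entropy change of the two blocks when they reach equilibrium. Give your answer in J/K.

ΔS_total = 4.52 J/K

Energy balance: T_f = (m₁c₁T₁ + m₂c₂T₂)/(m₁c₁ + m₂c₂) = 614.39 K.
ΔS₁ = m₁c₁ ln(T_f/T₁) = 113.85 × ln(614.39/738) = -20.87 J/K.
ΔS₂ = m₂c₂ ln(T_f/T₂) = 120.904 × ln(614.39/498) = 25.39 J/K.
ΔS_total = -20.87 + 25.39 = 4.52 J/K.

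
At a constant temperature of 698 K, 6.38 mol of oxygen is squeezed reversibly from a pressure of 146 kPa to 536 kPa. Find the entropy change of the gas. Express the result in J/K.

ΔS_gas = -69 J/K

For an isothermal ideal gas ΔS_gas = nR ln(P₁/P₂) = 6.38 × 8.314 × ln(146/536) = -69 J/K.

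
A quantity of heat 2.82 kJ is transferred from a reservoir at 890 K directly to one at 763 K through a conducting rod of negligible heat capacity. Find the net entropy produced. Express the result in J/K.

ΔS_hot = −Q/T_H = −2820/890 = -3.169 J/K and ΔS_cold = +Q/T_C = 2820/763 = 3.696 J/K.
ΔS_total = -3.169 + 3.696 = 0.527 J/K, positive as the second law requires.

ΔS_total = 0.527 J/K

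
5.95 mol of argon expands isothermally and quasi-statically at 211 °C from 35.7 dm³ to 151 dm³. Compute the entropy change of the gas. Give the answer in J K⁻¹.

ΔS_gas = 71.3 J/K

For an isothermal ideal gas ΔS_gas = nR ln(V₂/V₁) = 5.95 × 8.314 × ln(151/35.7) = 71.3 J/K.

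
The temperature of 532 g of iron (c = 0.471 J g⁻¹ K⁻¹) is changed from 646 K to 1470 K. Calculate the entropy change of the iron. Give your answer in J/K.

ΔS = ∫dQ_rev/T = m c ln(T₂/T₁) = 532 × 0.471 × ln(1470/646) = 206 J/K.

ΔS = 206 J/K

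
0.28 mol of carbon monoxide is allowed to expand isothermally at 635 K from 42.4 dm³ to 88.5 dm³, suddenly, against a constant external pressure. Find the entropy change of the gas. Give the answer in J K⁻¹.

Entropy is a state function, so ΔS_gas depends only on the end states.
For an isothermal ideal gas ΔS_gas = nR ln(V₂/V₁) = 0.28 × 8.314 × ln(88.5/42.4) = 1.71 J/K.

ΔS_gas = 1.71 J/K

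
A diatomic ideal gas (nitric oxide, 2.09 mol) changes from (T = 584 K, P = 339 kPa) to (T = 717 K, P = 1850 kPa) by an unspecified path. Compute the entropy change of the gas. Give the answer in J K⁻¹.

ΔS = -17 J/K

ΔS = nC_p ln(T₂/T₁) − nR ln(P₂/P₁), with C_p = 7R/2 = 29.1 J mol⁻¹ K⁻¹ for a diatomic ideal gas.
ΔS = 2.09 × [29.1 × ln(717/584) − 8.314 × ln(1850/339)] = -17 J/K.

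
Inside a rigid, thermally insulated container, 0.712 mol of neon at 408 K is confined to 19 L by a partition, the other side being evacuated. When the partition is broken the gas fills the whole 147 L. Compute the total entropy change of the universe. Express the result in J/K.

ΔS_universe = 12.1 J/K

For an ideal gas in free expansion Q = 0 and W = 0, so T is unchanged.
Entropy is a state function; using a reversible isothermal path, ΔS_gas = nR ln(V₂/V₁) = 0.712 × 8.314 × ln(147/19) = 12.1 J/K.
The insulated surroundings exchange no heat, so ΔS_surr = 0 and ΔS_universe = ΔS_gas.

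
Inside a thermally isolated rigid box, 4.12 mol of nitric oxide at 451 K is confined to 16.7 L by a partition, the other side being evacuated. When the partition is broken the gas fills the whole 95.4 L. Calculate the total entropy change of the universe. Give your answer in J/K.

ΔS_universe = 59.7 J/K

For an ideal gas in free expansion Q = 0 and W = 0, so T is unchanged.
Entropy is a state function; using a reversible isothermal path, ΔS_gas = nR ln(V₂/V₁) = 4.12 × 8.314 × ln(95.4/16.7) = 59.7 J/K.
The insulated surroundings exchange no heat, so ΔS_surr = 0 and ΔS_universe = ΔS_gas.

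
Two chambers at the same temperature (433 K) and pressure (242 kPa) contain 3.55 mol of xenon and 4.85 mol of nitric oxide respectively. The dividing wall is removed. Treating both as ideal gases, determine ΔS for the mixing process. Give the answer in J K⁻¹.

ΔS_mix = 47.6 J/K

Mole fractions: x_A = 3.55/8.4 = 0.423, x_B = 0.577.
ΔS_mix = −R(n_A ln x_A + n_B ln x_B) = −8.314 × (3.55 ln 0.423 + 4.85 ln 0.577) = 47.6 J/K.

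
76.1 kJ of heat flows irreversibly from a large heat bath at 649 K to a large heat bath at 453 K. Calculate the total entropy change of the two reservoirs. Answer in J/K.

ΔS_total = 50.7 J/K

ΔS_hot = −Q/T_H = −76100/649 = -117.3 J/K and ΔS_cold = +Q/T_C = 76100/453 = 168 J/K.
ΔS_total = -117.3 + 168 = 50.7 J/K, positive as the second law requires.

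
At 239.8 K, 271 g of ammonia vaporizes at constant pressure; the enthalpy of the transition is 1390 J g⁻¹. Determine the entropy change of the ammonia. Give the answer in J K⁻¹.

ΔS = 1570 J/K

Heat absorbed by the substance: Q = mL = 271 × 1390 = 376690 J.
At constant T, ΔS = Q_rev/T = 376690 / 239.8 = 1570 J/K.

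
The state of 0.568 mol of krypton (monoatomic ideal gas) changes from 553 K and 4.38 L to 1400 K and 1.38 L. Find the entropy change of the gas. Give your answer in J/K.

Entropy is a state function: ΔS = nC_V ln(T₂/T₁) + nR ln(V₂/V₁), with C_V = 3R/2 = 12.47 J mol⁻¹ K⁻¹ for a monoatomic ideal gas.
ΔS = 0.568 × [12.47 × ln(1400/553) + 8.314 × ln(1.38/4.38)] = 1.13 J/K.

ΔS = 1.13 J/K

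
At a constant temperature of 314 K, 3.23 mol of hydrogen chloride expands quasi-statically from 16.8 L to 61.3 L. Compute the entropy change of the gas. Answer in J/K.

For an isothermal ideal gas ΔS_gas = nR ln(V₂/V₁) = 3.23 × 8.314 × ln(61.3/16.8) = 34.8 J/K.

ΔS_gas = 34.8 J/K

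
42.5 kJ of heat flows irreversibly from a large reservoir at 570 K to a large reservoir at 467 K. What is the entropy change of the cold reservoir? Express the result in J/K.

The cold reservoir gains heat Q, so ΔS_cold = +Q/T_C = 42500/467 = 91 J/K.

ΔS_cold = 91 J/K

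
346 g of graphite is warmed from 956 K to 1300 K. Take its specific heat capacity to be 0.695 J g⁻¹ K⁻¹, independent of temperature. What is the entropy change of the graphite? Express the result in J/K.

ΔS = ∫dQ_rev/T = m c ln(T₂/T₁) = 346 × 0.695 × ln(1300/956) = 73.9 J/K.

ΔS = 73.9 J/K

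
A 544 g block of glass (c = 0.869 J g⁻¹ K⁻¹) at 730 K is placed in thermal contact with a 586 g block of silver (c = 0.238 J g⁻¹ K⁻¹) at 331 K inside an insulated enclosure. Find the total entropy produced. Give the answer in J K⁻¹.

Energy balance: T_f = (m₁c₁T₁ + m₂c₂T₂)/(m₁c₁ + m₂c₂) = 639.1 K.
ΔS₁ = m₁c₁ ln(T_f/T₁) = 472.736 × ln(639.1/730) = -62.86 J/K.
ΔS₂ = m₂c₂ ln(T_f/T₂) = 139.468 × ln(639.1/331) = 91.76 J/K.
ΔS_total = -62.86 + 91.76 = 28.9 J/K.

ΔS_total = 28.9 J/K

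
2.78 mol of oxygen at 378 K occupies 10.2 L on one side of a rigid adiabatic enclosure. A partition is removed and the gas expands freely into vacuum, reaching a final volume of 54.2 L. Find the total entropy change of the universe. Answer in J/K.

ΔS_universe = 38.6 J/K

For an ideal gas in free expansion Q = 0 and W = 0, so T is unchanged.
Entropy is a state function; using a reversible isothermal path, ΔS_gas = nR ln(V₂/V₁) = 2.78 × 8.314 × ln(54.2/10.2) = 38.6 J/K.
The insulated surroundings exchange no heat, so ΔS_surr = 0 and ΔS_universe = ΔS_gas.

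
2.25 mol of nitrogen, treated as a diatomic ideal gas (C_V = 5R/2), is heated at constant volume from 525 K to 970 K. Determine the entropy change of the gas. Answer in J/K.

ΔS = 28.7 J/K

At constant volume, ΔS = nC_V ln(T₂/T₁) with C_V = 5R/2 = 20.79 J mol⁻¹ K⁻¹.
ΔS = 2.25 × 20.79 × ln(970/525) = 28.7 J/K.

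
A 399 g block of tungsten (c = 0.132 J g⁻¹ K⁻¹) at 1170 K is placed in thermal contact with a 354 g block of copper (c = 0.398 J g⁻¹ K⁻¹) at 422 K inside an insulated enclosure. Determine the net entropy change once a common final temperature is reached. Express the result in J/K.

Energy balance: T_f = (m₁c₁T₁ + m₂c₂T₂)/(m₁c₁ + m₂c₂) = 625.53 K.
ΔS₁ = m₁c₁ ln(T_f/T₁) = 52.668 × ln(625.53/1170) = -32.98 J/K.
ΔS₂ = m₂c₂ ln(T_f/T₂) = 140.892 × ln(625.53/422) = 55.45 J/K.
ΔS_total = -32.98 + 55.45 = 22.5 J/K.

ΔS_total = 22.5 J/K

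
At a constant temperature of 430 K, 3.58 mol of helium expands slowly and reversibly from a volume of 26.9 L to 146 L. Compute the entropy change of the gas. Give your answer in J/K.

ΔS_gas = 50.3 J/K

For an isothermal ideal gas ΔS_gas = nR ln(V₂/V₁) = 3.58 × 8.314 × ln(146/26.9) = 50.3 J/K.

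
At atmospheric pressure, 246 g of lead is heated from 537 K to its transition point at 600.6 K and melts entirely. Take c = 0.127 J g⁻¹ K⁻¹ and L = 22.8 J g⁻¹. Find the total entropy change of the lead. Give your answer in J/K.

Warming step: ΔS₁ = m c ln(T_tr/T_i) = 246 × 0.127 × ln(600.6/537) = 3.497 J/K.
Phase change: ΔS₂ = +mL/T_tr = 246 × 22.8 / 600.6 = 9.339 J/K.
ΔS_total = (3.497) + (9.339) = 12.8 J/K.

ΔS = 12.8 J/K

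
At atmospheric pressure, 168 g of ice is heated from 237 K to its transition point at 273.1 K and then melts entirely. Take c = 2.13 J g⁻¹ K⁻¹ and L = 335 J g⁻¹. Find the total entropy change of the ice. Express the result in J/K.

ΔS = 257 J/K

Warming step: ΔS₁ = m c ln(T_tr/T_i) = 168 × 2.13 × ln(273.1/237) = 50.73 J/K.
Phase change: ΔS₂ = +mL/T_tr = 168 × 335 / 273.1 = 206.1 J/K.
ΔS_total = (50.73) + (206.1) = 257 J/K.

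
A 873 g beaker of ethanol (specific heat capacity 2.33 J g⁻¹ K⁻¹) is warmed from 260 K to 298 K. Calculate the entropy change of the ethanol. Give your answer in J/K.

ΔS = ∫dQ_rev/T = m c ln(T₂/T₁) = 873 × 2.33 × ln(298/260) = 277 J/K.

ΔS = 277 J/K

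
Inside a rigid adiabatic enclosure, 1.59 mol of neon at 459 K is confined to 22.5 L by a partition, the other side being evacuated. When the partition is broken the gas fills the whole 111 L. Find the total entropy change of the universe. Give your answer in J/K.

ΔS_universe = 21.1 J/K

No heat is exchanged and no work is done, so the ideal-gas temperature stays constant.
Entropy is a state function; using a reversible isothermal path, ΔS_gas = nR ln(V₂/V₁) = 1.59 × 8.314 × ln(111/22.5) = 21.1 J/K.
The insulated surroundings exchange no heat, so ΔS_surr = 0 and ΔS_universe = ΔS_gas.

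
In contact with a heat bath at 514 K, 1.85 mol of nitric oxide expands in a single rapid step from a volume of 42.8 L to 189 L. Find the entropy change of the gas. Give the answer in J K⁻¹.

ΔS_gas = 22.8 J/K

Entropy is a state function, so ΔS_gas depends only on the end states.
For an isothermal ideal gas ΔS_gas = nR ln(V₂/V₁) = 1.85 × 8.314 × ln(189/42.8) = 22.8 J/K.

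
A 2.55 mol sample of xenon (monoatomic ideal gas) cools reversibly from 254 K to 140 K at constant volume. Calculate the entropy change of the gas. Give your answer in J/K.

ΔS = -18.9 J/K

At constant volume, ΔS = nC_V ln(T₂/T₁) with C_V = 3R/2 = 12.47 J mol⁻¹ K⁻¹.
ΔS = 2.55 × 12.47 × ln(140/254) = -18.9 J/K.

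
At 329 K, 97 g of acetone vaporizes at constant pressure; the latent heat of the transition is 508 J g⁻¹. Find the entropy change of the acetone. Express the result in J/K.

ΔS = 150 J/K

Heat absorbed by the substance: Q = mL = 97 × 508 = 49276 J.
At constant T, ΔS = Q_rev/T = 49276 / 329 = 150 J/K.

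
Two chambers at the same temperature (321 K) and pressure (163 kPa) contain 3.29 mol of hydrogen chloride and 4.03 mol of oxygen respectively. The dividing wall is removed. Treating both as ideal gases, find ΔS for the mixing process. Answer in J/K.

ΔS_mix = 41.9 J/K

Mole fractions: x_A = 3.29/7.32 = 0.449, x_B = 0.551.
ΔS_mix = −R(n_A ln x_A + n_B ln x_B) = −8.314 × (3.29 ln 0.449 + 4.03 ln 0.551) = 41.9 J/K.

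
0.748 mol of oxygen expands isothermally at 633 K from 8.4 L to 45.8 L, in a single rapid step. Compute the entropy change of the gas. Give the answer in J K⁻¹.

ΔS_gas = 10.5 J/K

Entropy is a state function, so ΔS_gas depends only on the end states.
For an isothermal ideal gas ΔS_gas = nR ln(V₂/V₁) = 0.748 × 8.314 × ln(45.8/8.4) = 10.5 J/K.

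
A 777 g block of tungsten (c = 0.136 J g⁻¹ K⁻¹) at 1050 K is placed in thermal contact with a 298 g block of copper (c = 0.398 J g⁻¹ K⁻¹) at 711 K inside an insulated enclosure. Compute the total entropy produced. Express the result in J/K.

ΔS_total = 4.25 J/K

Energy balance: T_f = (m₁c₁T₁ + m₂c₂T₂)/(m₁c₁ + m₂c₂) = 870.73 K.
ΔS₁ = m₁c₁ ln(T_f/T₁) = 105.672 × ln(870.73/1050) = -19.784 J/K.
ΔS₂ = m₂c₂ ln(T_f/T₂) = 118.604 × ln(870.73/711) = 24.036 J/K.
ΔS_total = -19.784 + 24.036 = 4.25 J/K.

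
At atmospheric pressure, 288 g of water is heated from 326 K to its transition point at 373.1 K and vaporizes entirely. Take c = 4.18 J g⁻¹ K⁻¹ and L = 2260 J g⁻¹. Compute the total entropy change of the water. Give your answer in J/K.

ΔS = 1910 J/K

Warming step: ΔS₁ = m c ln(T_tr/T_i) = 288 × 4.18 × ln(373.1/326) = 162.5 J/K.
Phase change: ΔS₂ = +mL/T_tr = 288 × 2260 / 373.1 = 1745 J/K.
ΔS_total = (162.5) + (1745) = 1910 J/K.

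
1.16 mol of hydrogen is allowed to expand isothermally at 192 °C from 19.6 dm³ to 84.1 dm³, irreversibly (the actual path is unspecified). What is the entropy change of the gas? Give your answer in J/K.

Entropy is a state function, so ΔS_gas depends only on the end states.
For an isothermal ideal gas ΔS_gas = nR ln(V₂/V₁) = 1.16 × 8.314 × ln(84.1/19.6) = 14 J/K.

ΔS_gas = 14 J/K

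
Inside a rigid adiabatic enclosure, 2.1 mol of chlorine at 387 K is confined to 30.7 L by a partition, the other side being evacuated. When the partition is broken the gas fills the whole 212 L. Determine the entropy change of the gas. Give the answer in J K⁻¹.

ΔS_gas = 33.7 J/K

No heat is exchanged and no work is done, so the ideal-gas temperature stays constant.
Entropy is a state function; using a reversible isothermal path, ΔS_gas = nR ln(V₂/V₁) = 2.1 × 8.314 × ln(212/30.7) = 33.7 J/K.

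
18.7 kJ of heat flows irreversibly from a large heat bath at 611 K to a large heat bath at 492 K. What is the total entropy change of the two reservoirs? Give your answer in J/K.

ΔS_hot = −Q/T_H = −18700/611 = -30.61 J/K and ΔS_cold = +Q/T_C = 18700/492 = 38.01 J/K.
ΔS_total = -30.61 + 38.01 = 7.4 J/K, positive as the second law requires.

ΔS_total = 7.4 J/K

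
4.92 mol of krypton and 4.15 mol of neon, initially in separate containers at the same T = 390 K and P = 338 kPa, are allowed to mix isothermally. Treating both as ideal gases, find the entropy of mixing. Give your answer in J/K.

ΔS_mix = 52 J/K

Mole fractions: x_A = 4.92/9.07 = 0.542, x_B = 0.458.
ΔS_mix = −R(n_A ln x_A + n_B ln x_B) = −8.314 × (4.92 ln 0.542 + 4.15 ln 0.458) = 52 J/K.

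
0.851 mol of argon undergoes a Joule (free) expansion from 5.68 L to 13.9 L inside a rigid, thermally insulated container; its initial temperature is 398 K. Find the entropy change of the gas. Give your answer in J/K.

ΔS_gas = 6.33 J/K

No heat is exchanged and no work is done, so the ideal-gas temperature stays constant.
Entropy is a state function; using a reversible isothermal path, ΔS_gas = nR ln(V₂/V₁) = 0.851 × 8.314 × ln(13.9/5.68) = 6.33 J/K.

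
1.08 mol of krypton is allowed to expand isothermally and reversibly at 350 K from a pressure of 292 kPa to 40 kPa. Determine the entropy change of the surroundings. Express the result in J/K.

ΔS_surr = -17.8 J/K

For an isothermal ideal gas ΔS_gas = nR ln(P₁/P₂) = 1.08 × 8.314 × ln(292/40) = 17.8 J/K.
The process is reversible, so ΔS_surr = −ΔS_gas = -17.8 J/K and ΔS_universe = 0.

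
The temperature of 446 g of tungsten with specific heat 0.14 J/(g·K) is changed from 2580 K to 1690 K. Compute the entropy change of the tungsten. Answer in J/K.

ΔS = ∫dQ_rev/T = m c ln(T₂/T₁) = 446 × 0.14 × ln(1690/2580) = -26.4 J/K.

ΔS = -26.4 J/K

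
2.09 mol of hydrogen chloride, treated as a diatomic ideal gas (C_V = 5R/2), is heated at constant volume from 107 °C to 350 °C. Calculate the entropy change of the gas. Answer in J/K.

In kelvin: T₁ = 380.15 K, T₂ = 623.15 K. At constant volume, ΔS = nC_V ln(T₂/T₁) with C_V = 5R/2 = 20.79 J mol⁻¹ K⁻¹.
ΔS = 2.09 × 20.79 × ln(623.15/380.15) = 21.5 J/K.

ΔS = 21.5 J/K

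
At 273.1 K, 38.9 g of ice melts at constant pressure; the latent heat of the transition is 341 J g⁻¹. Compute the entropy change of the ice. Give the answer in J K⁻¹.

Heat absorbed by the substance: Q = mL = 38.9 × 341 = 13264.9 J.
At constant T, ΔS = Q_rev/T = 13264.9 / 273.1 = 48.6 J/K.

ΔS = 48.6 J/K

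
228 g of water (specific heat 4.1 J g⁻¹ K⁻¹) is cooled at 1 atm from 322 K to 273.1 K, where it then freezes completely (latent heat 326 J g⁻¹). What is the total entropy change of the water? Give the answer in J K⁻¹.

ΔS = -426 J/K

Cooling step: ΔS₁ = m c ln(T_tr/T_i) = 228 × 4.1 × ln(273.1/322) = -154 J/K.
Phase change: ΔS₂ = −mL/T_tr = −228 × 326 / 273.1 = -272.2 J/K.
ΔS_total = (-154) + (-272.2) = -426 J/K.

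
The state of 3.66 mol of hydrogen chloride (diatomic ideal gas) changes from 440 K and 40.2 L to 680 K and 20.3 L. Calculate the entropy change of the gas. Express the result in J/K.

Entropy is a state function: ΔS = nC_V ln(T₂/T₁) + nR ln(V₂/V₁), with C_V = 5R/2 = 20.79 J mol⁻¹ K⁻¹ for a diatomic ideal gas.
ΔS = 3.66 × [20.79 × ln(680/440) + 8.314 × ln(20.3/40.2)] = 12.3 J/K.

ΔS = 12.3 J/K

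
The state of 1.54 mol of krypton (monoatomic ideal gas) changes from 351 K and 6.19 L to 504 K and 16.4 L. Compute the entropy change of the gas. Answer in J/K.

ΔS = 19.4 J/K

Entropy is a state function: ΔS = nC_V ln(T₂/T₁) + nR ln(V₂/V₁), with C_V = 3R/2 = 12.47 J mol⁻¹ K⁻¹ for a monoatomic ideal gas.
ΔS = 1.54 × [12.47 × ln(504/351) + 8.314 × ln(16.4/6.19)] = 19.4 J/K.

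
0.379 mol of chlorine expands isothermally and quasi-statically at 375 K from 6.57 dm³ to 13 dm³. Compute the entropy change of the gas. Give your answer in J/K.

For an isothermal ideal gas ΔS_gas = nR ln(V₂/V₁) = 0.379 × 8.314 × ln(13/6.57) = 2.15 J/K.

ΔS_gas = 2.15 J/K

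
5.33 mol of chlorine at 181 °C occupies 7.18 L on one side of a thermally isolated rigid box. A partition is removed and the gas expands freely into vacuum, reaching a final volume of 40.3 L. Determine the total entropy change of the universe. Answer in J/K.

ΔS_universe = 76.4 J/K

No heat is exchanged and no work is done, so the ideal-gas temperature stays constant.
Entropy is a state function; using a reversible isothermal path, ΔS_gas = nR ln(V₂/V₁) = 5.33 × 8.314 × ln(40.3/7.18) = 76.4 J/K.
The insulated surroundings exchange no heat, so ΔS_surr = 0 and ΔS_universe = ΔS_gas.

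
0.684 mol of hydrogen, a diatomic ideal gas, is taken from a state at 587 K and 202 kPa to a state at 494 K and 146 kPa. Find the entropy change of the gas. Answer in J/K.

ΔS = -1.59 J/K

ΔS = nC_p ln(T₂/T₁) − nR ln(P₂/P₁), with C_p = 7R/2 = 29.1 J mol⁻¹ K⁻¹ for a diatomic ideal gas.
ΔS = 0.684 × [29.1 × ln(494/587) − 8.314 × ln(146/202)] = -1.59 J/K.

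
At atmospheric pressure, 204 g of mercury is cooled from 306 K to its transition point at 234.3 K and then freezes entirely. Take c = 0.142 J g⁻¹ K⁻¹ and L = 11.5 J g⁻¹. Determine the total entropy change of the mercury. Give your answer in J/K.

ΔS = -17.7 J/K

Cooling step: ΔS₁ = m c ln(T_tr/T_i) = 204 × 0.142 × ln(234.3/306) = -7.734 J/K.
Phase change: ΔS₂ = −mL/T_tr = −204 × 11.5 / 234.3 = -10.01 J/K.
ΔS_total = (-7.734) + (-10.01) = -17.7 J/K.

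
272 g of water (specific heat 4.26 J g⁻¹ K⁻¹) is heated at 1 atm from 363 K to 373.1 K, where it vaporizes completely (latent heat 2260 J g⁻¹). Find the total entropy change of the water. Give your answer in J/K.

Warming step: ΔS₁ = m c ln(T_tr/T_i) = 272 × 4.26 × ln(373.1/363) = 31.8 J/K.
Phase change: ΔS₂ = +mL/T_tr = 272 × 2260 / 373.1 = 1648 J/K.
ΔS_total = (31.8) + (1648) = 1680 J/K.

ΔS = 1680 J/K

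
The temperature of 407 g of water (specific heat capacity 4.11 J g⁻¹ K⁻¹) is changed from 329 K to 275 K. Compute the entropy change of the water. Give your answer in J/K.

ΔS = ∫dQ_rev/T = m c ln(T₂/T₁) = 407 × 4.11 × ln(275/329) = -300 J/K.

ΔS = -300 J/K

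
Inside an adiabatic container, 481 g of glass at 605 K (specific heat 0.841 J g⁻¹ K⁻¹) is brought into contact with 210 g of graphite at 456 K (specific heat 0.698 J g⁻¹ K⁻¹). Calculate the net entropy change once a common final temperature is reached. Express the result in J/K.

ΔS_total = 4.11 J/K

Energy balance: T_f = (m₁c₁T₁ + m₂c₂T₂)/(m₁c₁ + m₂c₂) = 565.37 K.
ΔS₁ = m₁c₁ ln(T_f/T₁) = 404.521 × ln(565.37/605) = -27.406 J/K.
ΔS₂ = m₂c₂ ln(T_f/T₂) = 146.58 × ln(565.37/456) = 31.513 J/K.
ΔS_total = -27.406 + 31.513 = 4.11 J/K.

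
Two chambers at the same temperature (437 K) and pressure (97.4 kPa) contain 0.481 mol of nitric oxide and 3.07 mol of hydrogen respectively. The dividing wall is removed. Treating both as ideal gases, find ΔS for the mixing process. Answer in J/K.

Mole fractions: x_A = 0.481/3.55 = 0.135, x_B = 0.865.
ΔS_mix = −R(n_A ln x_A + n_B ln x_B) = −8.314 × (0.481 ln 0.135 + 3.07 ln 0.865) = 11.7 J/K.

ΔS_mix = 11.7 J/K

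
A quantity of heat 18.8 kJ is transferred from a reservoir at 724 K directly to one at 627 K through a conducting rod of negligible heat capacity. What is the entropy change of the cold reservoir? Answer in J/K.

The cold reservoir gains heat Q, so ΔS_cold = +Q/T_C = 18800/627 = 30 J/K.

ΔS_cold = 30 J/K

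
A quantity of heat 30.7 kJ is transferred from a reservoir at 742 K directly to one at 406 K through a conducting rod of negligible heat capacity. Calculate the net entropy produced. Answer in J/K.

ΔS_total = 34.2 J/K

ΔS_hot = −Q/T_H = −30700/742 = -41.375 J/K and ΔS_cold = +Q/T_C = 30700/406 = 75.616 J/K.
ΔS_total = -41.375 + 75.616 = 34.2 J/K, positive as the second law requires.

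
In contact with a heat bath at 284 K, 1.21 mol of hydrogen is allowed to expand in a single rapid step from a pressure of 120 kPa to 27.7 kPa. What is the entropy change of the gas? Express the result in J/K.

Entropy is a state function, so ΔS_gas depends only on the end states.
For an isothermal ideal gas ΔS_gas = nR ln(P₁/P₂) = 1.21 × 8.314 × ln(120/27.7) = 14.7 J/K.

ΔS_gas = 14.7 J/K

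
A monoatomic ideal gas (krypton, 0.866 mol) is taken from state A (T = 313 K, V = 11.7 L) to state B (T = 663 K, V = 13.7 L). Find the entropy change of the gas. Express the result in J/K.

ΔS = 9.24 J/K

Entropy is a state function: ΔS = nC_V ln(T₂/T₁) + nR ln(V₂/V₁), with C_V = 3R/2 = 12.47 J mol⁻¹ K⁻¹ for a monoatomic ideal gas.
ΔS = 0.866 × [12.47 × ln(663/313) + 8.314 × ln(13.7/11.7)] = 9.24 J/K.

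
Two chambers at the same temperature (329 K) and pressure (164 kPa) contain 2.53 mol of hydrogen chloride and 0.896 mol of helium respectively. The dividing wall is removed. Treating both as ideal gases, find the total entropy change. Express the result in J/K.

ΔS_mix = 16.4 J/K

Mole fractions: x_A = 2.53/3.43 = 0.738, x_B = 0.262.
ΔS_mix = −R(n_A ln x_A + n_B ln x_B) = −8.314 × (2.53 ln 0.738 + 0.896 ln 0.262) = 16.4 J/K.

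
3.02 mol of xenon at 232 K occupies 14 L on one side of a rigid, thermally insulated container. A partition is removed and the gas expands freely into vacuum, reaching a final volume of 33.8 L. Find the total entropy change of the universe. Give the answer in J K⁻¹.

ΔS_universe = 22.1 J/K

No heat is exchanged and no work is done, so the ideal-gas temperature stays constant.
Entropy is a state function; using a reversible isothermal path, ΔS_gas = nR ln(V₂/V₁) = 3.02 × 8.314 × ln(33.8/14) = 22.1 J/K.
The insulated surroundings exchange no heat, so ΔS_surr = 0 and ΔS_universe = ΔS_gas.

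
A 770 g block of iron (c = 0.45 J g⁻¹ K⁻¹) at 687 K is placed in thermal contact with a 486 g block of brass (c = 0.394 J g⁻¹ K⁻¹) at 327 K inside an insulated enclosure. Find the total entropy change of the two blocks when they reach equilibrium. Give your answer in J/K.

Energy balance: T_f = (m₁c₁T₁ + m₂c₂T₂)/(m₁c₁ + m₂c₂) = 558.87 K.
ΔS₁ = m₁c₁ ln(T_f/T₁) = 346.5 × ln(558.87/687) = -71.53 J/K.
ΔS₂ = m₂c₂ ln(T_f/T₂) = 191.484 × ln(558.87/327) = 102.6 J/K.
ΔS_total = -71.53 + 102.6 = 31.1 J/K.

ΔS_total = 31.1 J/K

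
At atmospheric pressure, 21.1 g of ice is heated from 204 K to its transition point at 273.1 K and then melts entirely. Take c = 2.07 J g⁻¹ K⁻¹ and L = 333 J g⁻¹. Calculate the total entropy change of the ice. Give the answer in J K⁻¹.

Warming step: ΔS₁ = m c ln(T_tr/T_i) = 21.1 × 2.07 × ln(273.1/204) = 12.74 J/K.
Phase change: ΔS₂ = +mL/T_tr = 21.1 × 333 / 273.1 = 25.73 J/K.
ΔS_total = (12.74) + (25.73) = 38.5 J/K.

ΔS = 38.5 J/K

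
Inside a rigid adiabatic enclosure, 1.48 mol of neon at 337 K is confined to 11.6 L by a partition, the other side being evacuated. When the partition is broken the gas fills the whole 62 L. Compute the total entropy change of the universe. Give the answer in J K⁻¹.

ΔS_universe = 20.6 J/K

No heat is exchanged and no work is done, so the ideal-gas temperature stays constant.
Entropy is a state function; using a reversible isothermal path, ΔS_gas = nR ln(V₂/V₁) = 1.48 × 8.314 × ln(62/11.6) = 20.6 J/K.
The insulated surroundings exchange no heat, so ΔS_surr = 0 and ΔS_universe = ΔS_gas.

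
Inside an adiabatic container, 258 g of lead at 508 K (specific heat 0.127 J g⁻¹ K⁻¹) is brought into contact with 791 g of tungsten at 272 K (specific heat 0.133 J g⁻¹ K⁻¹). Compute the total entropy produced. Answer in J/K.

Energy balance: T_f = (m₁c₁T₁ + m₂c₂T₂)/(m₁c₁ + m₂c₂) = 328.05 K.
ΔS₁ = m₁c₁ ln(T_f/T₁) = 32.766 × ln(328.05/508) = -14.33 J/K.
ΔS₂ = m₂c₂ ln(T_f/T₂) = 105.203 × ln(328.05/272) = 19.71 J/K.
ΔS_total = -14.33 + 19.71 = 5.38 J/K.

ΔS_total = 5.38 J/K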